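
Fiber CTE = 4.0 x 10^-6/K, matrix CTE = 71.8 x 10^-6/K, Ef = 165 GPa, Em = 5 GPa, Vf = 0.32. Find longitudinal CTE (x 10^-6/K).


E1 = Ef*Vf + Em*(1-Vf) = 56.2
alpha_1 = (alpha_f*Ef*Vf + alpha_m*Em*(1-Vf))/E1 = 8.1 x 10^-6/K

8.1 x 10^-6/K


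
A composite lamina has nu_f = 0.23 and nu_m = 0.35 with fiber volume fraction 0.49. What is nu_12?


nu_12 = nu_f*Vf + nu_m*(1-Vf) = 0.23*0.49 + 0.35*0.51 = 0.2912

0.2912


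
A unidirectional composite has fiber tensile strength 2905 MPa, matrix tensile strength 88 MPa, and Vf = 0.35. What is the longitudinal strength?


sigma_1 = sigma_f*Vf + sigma_m*(1-Vf) = 2905*0.35 + 88*0.65 = 1074.0 MPa

1074.0 MPa


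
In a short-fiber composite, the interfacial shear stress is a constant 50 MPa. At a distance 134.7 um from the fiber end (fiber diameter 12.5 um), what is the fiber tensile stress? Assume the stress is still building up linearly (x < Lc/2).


Force balance: sigma_f * (pi*d^2/4) = tau * (pi*d) * x  ->  sigma_f = 4 * tau * x / d
sigma_f = 4 * 50 * 134.7 / 12.5 = 2155.2 MPa

2155.2 MPa


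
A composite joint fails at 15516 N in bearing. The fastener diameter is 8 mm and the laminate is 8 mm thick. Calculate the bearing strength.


sigma_br = F/(d*h) = 15516/(8*8) = 242.4 MPa

242.4 MPa


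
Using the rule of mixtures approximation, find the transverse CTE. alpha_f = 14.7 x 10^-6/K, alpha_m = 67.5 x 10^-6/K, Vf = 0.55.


alpha_2 = alpha_f*Vf + alpha_m*(1-Vf) = 14.7*0.55 + 67.5*0.45 = 38.5 x 10^-6/K

38.5 x 10^-6/K


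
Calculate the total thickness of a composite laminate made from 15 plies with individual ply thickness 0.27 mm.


h = n * t_ply = 15 * 0.27 = 4.05 mm

4.05 mm


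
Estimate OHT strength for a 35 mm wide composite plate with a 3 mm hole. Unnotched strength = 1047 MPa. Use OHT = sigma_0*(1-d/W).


OHT = sigma_0*(1-d/W) = 1047*(1-3/35) = 957.3 MPa

957.3 MPa


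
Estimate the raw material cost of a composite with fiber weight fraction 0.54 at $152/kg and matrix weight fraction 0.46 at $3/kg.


Cost = cost_f*Wf + cost_m*Wm = 152*0.54 + 3*0.46 = $83.46/kg

$83.46/kg


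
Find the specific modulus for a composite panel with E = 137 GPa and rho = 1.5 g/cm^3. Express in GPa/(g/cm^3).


Specific stiffness = E/rho = 137/1.5 = 91.3 GPa/(g/cm^3)

91.3 GPa/(g/cm^3)


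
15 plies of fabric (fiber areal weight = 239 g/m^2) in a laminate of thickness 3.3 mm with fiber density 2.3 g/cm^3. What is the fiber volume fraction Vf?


Vf = n * FAW / (rho_f * h * 1000) = 15 * 239 / (2.3 * 3.3 * 1000) = 0.4723

0.4723


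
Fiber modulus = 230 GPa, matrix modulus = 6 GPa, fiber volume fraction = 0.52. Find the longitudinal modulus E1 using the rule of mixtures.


E1 = Ef*Vf + Em*(1-Vf) = 230*0.52 + 6*0.48 = 122.48 GPa

122.48 GPa


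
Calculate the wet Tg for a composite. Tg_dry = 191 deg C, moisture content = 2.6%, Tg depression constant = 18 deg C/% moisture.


Tg_wet = Tg_dry - k*moisture = 191 - 18*2.6 = 144.2 deg C

144.2 deg C


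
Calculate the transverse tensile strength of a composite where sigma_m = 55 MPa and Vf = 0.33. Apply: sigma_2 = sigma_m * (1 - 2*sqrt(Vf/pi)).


factor = 1 - 2*sqrt(0.33/pi) = 0.3518
sigma_2 = 55 * 0.3518 = 19.35 MPa

19.35 MPa


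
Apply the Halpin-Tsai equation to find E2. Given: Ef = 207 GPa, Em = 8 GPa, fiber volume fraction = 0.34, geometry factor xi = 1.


eta = (Ef/Em - 1)/(Ef/Em + xi) = (25.875 - 1)/(25.875 + 1) = 0.9256
E2 = Em*(1+xi*eta*Vf)/(1-eta*Vf) = 15.35 GPa

15.35 GPa


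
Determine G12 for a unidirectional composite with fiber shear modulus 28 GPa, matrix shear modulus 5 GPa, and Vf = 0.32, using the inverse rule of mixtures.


1/G12 = Vf/Gf + (1-Vf)/Gm = 0.32/28 + 0.68/5
G12 = 6.78 GPa

6.78 GPa


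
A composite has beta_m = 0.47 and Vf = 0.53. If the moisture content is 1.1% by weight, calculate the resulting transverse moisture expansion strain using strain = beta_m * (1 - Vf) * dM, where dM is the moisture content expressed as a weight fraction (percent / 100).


dM = 1.1/100 = 0.011
strain = beta_m * (1-Vf) * dM = 0.47 * 0.47 * 0.011 = 0.0024299

0.0024299


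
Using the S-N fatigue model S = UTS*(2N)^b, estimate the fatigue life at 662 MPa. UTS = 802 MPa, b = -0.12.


N = 0.5 * (S/UTS)^(1/b) = 0.5 * (662/802)^(1/-0.12) = 2.4733 cycles

2.4733 cycles


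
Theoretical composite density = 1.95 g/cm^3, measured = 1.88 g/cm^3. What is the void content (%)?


Void% = (rho_theo - rho_actual)/rho_theo * 100 = (1.95 - 1.88)/1.95 * 100 = 3.59%

3.59%


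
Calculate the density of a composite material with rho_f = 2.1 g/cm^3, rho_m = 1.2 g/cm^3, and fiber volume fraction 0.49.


rho_c = rho_f*Vf + rho_m*(1-Vf) = 2.1*0.49 + 1.2*0.51 = 1.641 g/cm^3

1.641 g/cm^3


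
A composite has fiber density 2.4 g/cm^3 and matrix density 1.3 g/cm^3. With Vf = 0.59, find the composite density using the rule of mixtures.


rho_c = rho_f*Vf + rho_m*(1-Vf) = 2.4*0.59 + 1.3*0.41 = 1.949 g/cm^3

1.949 g/cm^3


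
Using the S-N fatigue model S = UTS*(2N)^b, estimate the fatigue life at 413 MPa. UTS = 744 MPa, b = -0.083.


N = 0.5 * (S/UTS)^(1/b) = 0.5 * (413/744)^(1/-0.083) = 600.8468 cycles

600.8468 cycles


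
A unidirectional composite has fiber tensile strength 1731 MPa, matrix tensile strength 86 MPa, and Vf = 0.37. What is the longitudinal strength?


sigma_1 = sigma_f*Vf + sigma_m*(1-Vf) = 1731*0.37 + 86*0.63 = 694.7 MPa

694.7 MPa


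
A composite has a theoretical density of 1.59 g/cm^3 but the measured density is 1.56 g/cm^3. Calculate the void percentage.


Void% = (rho_theo - rho_actual)/rho_theo * 100 = (1.59 - 1.56)/1.59 * 100 = 1.89%

1.89%


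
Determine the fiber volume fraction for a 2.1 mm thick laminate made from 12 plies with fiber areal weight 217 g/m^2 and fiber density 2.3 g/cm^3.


Vf = n * FAW / (rho_f * h * 1000) = 12 * 217 / (2.3 * 2.1 * 1000) = 0.5391

0.5391


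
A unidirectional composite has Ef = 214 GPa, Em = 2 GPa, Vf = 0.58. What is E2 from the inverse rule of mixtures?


1/E2 = Vf/Ef + (1-Vf)/Em = 0.58/214 + 0.42/2
E2 = 4.7 GPa

4.7 GPa


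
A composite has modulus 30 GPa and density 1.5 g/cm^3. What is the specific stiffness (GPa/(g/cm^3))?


Specific stiffness = E/rho = 30/1.5 = 20.0 GPa/(g/cm^3)

20.0 GPa/(g/cm^3)


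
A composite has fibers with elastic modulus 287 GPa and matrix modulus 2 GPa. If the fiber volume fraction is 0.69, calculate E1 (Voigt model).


E1 = Ef*Vf + Em*(1-Vf) = 287*0.69 + 2*0.31 = 198.65 GPa

198.65 GPa


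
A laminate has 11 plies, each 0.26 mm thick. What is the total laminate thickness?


h = n * t_ply = 11 * 0.26 = 2.86 mm

2.86 mm


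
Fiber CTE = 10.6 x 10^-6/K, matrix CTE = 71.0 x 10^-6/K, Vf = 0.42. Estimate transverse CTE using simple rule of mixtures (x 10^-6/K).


alpha_2 = alpha_f*Vf + alpha_m*(1-Vf) = 10.6*0.42 + 71.0*0.58 = 45.6 x 10^-6/K

45.6 x 10^-6/K


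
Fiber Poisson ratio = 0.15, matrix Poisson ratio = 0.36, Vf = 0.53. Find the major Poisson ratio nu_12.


nu_12 = nu_f*Vf + nu_m*(1-Vf) = 0.15*0.53 + 0.36*0.47 = 0.2487

0.2487


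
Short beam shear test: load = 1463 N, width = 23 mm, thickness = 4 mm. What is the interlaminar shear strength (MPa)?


ILSS = 3F/(4bh) = 3*1463/(4*23*4) = 11.93 MPa

11.93 MPa


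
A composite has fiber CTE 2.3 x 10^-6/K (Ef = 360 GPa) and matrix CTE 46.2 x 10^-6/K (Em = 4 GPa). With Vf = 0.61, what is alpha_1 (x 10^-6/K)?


E1 = Ef*Vf + Em*(1-Vf) = 221.16
alpha_1 = (alpha_f*Ef*Vf + alpha_m*Em*(1-Vf))/E1 = 2.61 x 10^-6/K

2.61 x 10^-6/K


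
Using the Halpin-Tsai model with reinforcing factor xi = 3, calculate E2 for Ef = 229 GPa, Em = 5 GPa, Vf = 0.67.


eta = (Ef/Em - 1)/(Ef/Em + xi) = (45.8 - 1)/(45.8 + 3) = 0.918
E2 = Em*(1+xi*eta*Vf)/(1-eta*Vf) = 36.96 GPa

36.96 GPa


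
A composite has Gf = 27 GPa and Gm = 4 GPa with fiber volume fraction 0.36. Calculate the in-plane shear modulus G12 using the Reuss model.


1/G12 = Vf/Gf + (1-Vf)/Gm = 0.36/27 + 0.64/4
G12 = 5.77 GPa

5.77 GPa


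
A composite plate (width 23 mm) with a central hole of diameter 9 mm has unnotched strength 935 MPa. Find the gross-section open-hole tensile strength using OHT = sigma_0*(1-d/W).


OHT = sigma_0*(1-d/W) = 935*(1-9/23) = 569.1 MPa

569.1 MPa


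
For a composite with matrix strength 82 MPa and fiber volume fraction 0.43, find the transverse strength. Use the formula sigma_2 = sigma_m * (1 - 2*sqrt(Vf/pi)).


factor = 1 - 2*sqrt(0.43/pi) = 0.2601
sigma_2 = 82 * 0.2601 = 21.33 MPa

21.33 MPa


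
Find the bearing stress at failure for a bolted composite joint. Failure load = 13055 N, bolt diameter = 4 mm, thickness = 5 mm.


sigma_br = F/(d*h) = 13055/(4*5) = 652.8 MPa

652.8 MPa


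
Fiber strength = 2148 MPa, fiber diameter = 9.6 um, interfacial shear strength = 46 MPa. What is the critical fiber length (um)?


Lc = sigma_f * d / (2 * tau_i) = 2148 * 9.6 / (2 * 46) = 224.1 um

224.1 um


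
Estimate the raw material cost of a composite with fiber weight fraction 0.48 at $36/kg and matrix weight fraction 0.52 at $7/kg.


Cost = cost_f*Wf + cost_m*Wm = 36*0.48 + 7*0.52 = $20.92/kg

$20.92/kg


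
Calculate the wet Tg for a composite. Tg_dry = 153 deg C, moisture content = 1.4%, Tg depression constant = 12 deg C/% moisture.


Tg_wet = Tg_dry - k*moisture = 153 - 12*1.4 = 136.2 deg C

136.2 deg C


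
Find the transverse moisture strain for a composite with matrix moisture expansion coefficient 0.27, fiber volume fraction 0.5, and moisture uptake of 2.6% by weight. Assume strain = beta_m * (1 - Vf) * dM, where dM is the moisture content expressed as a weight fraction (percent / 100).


dM = 2.6/100 = 0.026
strain = beta_m * (1-Vf) * dM = 0.27 * 0.5 * 0.026 = 0.00351

0.00351


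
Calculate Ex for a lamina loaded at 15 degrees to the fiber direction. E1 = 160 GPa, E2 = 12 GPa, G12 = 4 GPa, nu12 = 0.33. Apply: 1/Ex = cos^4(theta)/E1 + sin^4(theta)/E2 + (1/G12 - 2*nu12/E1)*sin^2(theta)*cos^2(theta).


cos^4(15) = 0.870513, sin^4(15) = 0.004487, sin^2(15)*cos^2(15) = 0.0625
1/G12 - 2*nu12/E1 = 1/4 - 2*0.33/160 = 0.245875 GPa^-1
1/Ex = 0.870513/160 + 0.004487/12 + 0.245875*0.0625 = 0.0211818 GPa^-1
Ex = 47.21 GPa

47.21 GPa


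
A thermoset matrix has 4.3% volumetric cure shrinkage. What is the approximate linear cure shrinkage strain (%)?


Linear shrinkage ≈ vol_shrink/3 = 4.3/3 = 1.433%

1.433%


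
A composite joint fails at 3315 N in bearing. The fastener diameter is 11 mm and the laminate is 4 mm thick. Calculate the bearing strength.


sigma_br = F/(d*h) = 3315/(11*4) = 75.3 MPa

75.3 MPa


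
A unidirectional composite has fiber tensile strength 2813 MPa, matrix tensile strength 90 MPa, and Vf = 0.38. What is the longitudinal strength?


sigma_1 = sigma_f*Vf + sigma_m*(1-Vf) = 2813*0.38 + 90*0.62 = 1124.7 MPa

1124.7 MPa


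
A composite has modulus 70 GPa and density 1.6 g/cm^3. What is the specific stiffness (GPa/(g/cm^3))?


Specific stiffness = E/rho = 70/1.6 = 43.8 GPa/(g/cm^3)

43.8 GPa/(g/cm^3)


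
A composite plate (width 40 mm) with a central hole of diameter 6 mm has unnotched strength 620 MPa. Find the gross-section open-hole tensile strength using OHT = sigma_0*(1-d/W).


OHT = sigma_0*(1-d/W) = 620*(1-6/40) = 527.0 MPa

527.0 MPa


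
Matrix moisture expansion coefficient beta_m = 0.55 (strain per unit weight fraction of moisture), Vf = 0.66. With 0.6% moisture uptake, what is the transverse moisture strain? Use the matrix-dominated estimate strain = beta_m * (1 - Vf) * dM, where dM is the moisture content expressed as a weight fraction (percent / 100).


dM = 0.6/100 = 0.006
strain = beta_m * (1-Vf) * dM = 0.55 * 0.34 * 0.006 = 0.001122

0.001122


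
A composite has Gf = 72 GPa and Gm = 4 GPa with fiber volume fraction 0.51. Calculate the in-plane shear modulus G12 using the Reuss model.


1/G12 = Vf/Gf + (1-Vf)/Gm = 0.51/72 + 0.49/4
G12 = 7.72 GPa

7.72 GPa


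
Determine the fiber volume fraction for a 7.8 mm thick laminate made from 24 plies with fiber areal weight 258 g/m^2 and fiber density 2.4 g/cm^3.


Vf = n * FAW / (rho_f * h * 1000) = 24 * 258 / (2.4 * 7.8 * 1000) = 0.3308

0.3308


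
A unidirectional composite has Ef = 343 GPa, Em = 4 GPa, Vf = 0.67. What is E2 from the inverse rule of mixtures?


1/E2 = Vf/Ef + (1-Vf)/Em = 0.67/343 + 0.33/4
E2 = 11.84 GPa

11.84 GPa


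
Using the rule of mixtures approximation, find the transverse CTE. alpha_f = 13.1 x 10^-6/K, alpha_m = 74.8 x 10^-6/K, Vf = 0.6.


alpha_2 = alpha_f*Vf + alpha_m*(1-Vf) = 13.1*0.6 + 74.8*0.4 = 37.8 x 10^-6/K

37.8 x 10^-6/K


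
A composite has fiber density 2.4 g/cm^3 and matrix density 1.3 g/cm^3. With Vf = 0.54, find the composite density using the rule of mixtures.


rho_c = rho_f*Vf + rho_m*(1-Vf) = 2.4*0.54 + 1.3*0.46 = 1.894 g/cm^3

1.894 g/cm^3


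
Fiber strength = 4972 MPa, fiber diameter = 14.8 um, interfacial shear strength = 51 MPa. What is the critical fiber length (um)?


Lc = sigma_f * d / (2 * tau_i) = 4972 * 14.8 / (2 * 51) = 721.4 um

721.4 um


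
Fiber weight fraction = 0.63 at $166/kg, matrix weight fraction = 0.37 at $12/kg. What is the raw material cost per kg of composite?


Cost = cost_f*Wf + cost_m*Wm = 166*0.63 + 12*0.37 = $109.02/kg

$109.02/kg


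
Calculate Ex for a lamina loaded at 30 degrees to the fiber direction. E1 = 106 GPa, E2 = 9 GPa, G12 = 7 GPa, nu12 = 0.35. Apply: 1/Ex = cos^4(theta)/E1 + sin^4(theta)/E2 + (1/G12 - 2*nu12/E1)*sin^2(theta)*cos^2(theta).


cos^4(30) = 0.5625, sin^4(30) = 0.0625, sin^2(30)*cos^2(30) = 0.1875
1/G12 - 2*nu12/E1 = 1/7 - 2*0.35/106 = 0.136253 GPa^-1
1/Ex = 0.5625/106 + 0.0625/9 + 0.136253*0.1875 = 0.0377986 GPa^-1
Ex = 26.46 GPa

26.46 GPa


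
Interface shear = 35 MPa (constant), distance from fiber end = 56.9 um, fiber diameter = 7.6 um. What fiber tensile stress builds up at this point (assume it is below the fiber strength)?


Force balance: sigma_f * (pi*d^2/4) = tau * (pi*d) * x  ->  sigma_f = 4 * tau * x / d
sigma_f = 4 * 35 * 56.9 / 7.6 = 1048.2 MPa

1048.2 MPa


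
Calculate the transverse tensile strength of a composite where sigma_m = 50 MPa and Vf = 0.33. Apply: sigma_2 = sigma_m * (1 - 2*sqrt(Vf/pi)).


factor = 1 - 2*sqrt(0.33/pi) = 0.3518
sigma_2 = 50 * 0.3518 = 17.59 MPa

17.59 MPa


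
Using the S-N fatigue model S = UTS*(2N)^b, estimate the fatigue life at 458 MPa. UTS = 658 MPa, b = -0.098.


N = 0.5 * (S/UTS)^(1/b) = 0.5 * (458/658)^(1/-0.098) = 20.1692 cycles

20.1692 cycles


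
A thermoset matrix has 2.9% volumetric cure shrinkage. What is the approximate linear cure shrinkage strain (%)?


Linear shrinkage ≈ vol_shrink/3 = 2.9/3 = 0.967%

0.967%


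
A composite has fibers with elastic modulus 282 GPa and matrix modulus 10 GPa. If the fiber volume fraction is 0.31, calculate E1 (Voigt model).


E1 = Ef*Vf + Em*(1-Vf) = 282*0.31 + 10*0.69 = 94.32 GPa

94.32 GPa


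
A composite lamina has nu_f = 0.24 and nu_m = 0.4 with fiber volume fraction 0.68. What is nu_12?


nu_12 = nu_f*Vf + nu_m*(1-Vf) = 0.24*0.68 + 0.4*0.32 = 0.2912

0.2912


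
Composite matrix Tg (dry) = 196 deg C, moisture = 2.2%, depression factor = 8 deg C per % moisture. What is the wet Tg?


Tg_wet = Tg_dry - k*moisture = 196 - 8*2.2 = 178.4 deg C

178.4 deg C


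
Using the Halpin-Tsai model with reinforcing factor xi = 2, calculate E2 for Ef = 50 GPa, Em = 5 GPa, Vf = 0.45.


eta = (Ef/Em - 1)/(Ef/Em + xi) = (10.0 - 1)/(10.0 + 2) = 0.75
E2 = Em*(1+xi*eta*Vf)/(1-eta*Vf) = 12.64 GPa

12.64 GPa


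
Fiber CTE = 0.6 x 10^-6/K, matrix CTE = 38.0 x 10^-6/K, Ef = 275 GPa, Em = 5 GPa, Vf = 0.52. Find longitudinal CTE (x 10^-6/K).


E1 = Ef*Vf + Em*(1-Vf) = 145.4
alpha_1 = (alpha_f*Ef*Vf + alpha_m*Em*(1-Vf))/E1 = 1.22 x 10^-6/K

1.22 x 10^-6/K


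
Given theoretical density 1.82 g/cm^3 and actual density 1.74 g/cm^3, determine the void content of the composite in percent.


Void% = (rho_theo - rho_actual)/rho_theo * 100 = (1.82 - 1.74)/1.82 * 100 = 4.4%

4.4%


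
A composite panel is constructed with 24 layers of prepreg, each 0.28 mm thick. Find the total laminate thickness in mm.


h = n * t_ply = 24 * 0.28 = 6.72 mm

6.72 mm


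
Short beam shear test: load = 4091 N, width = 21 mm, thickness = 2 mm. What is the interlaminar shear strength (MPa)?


ILSS = 3F/(4bh) = 3*4091/(4*21*2) = 73.05 MPa

73.05 MPa


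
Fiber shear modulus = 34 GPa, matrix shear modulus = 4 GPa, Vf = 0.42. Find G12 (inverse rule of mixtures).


1/G12 = Vf/Gf + (1-Vf)/Gm = 0.42/34 + 0.58/4
G12 = 6.36 GPa

6.36 GPa


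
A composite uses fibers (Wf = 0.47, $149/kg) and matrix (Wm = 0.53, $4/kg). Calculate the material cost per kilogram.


Cost = cost_f*Wf + cost_m*Wm = 149*0.47 + 4*0.53 = $72.15/kg

$72.15/kg


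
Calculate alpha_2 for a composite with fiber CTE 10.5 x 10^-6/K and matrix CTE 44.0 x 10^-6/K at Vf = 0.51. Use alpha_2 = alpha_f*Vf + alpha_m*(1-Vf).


alpha_2 = alpha_f*Vf + alpha_m*(1-Vf) = 10.5*0.51 + 44.0*0.49 = 26.9 x 10^-6/K

26.9 x 10^-6/K


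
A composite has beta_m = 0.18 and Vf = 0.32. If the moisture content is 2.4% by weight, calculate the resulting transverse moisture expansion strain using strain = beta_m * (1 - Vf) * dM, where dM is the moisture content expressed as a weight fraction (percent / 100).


dM = 2.4/100 = 0.024
strain = beta_m * (1-Vf) * dM = 0.18 * 0.68 * 0.024 = 0.0029376

0.0029376


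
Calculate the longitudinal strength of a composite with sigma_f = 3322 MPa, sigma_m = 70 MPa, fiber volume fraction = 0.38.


sigma_1 = sigma_f*Vf + sigma_m*(1-Vf) = 3322*0.38 + 70*0.62 = 1305.8 MPa

1305.8 MPa


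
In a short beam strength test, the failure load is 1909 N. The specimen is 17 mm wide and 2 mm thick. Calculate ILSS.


ILSS = 3F/(4bh) = 3*1909/(4*17*2) = 42.11 MPa

42.11 MPa


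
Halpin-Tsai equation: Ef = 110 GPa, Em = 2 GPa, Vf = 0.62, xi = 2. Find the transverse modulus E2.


eta = (Ef/Em - 1)/(Ef/Em + xi) = (55.0 - 1)/(55.0 + 2) = 0.9474
E2 = Em*(1+xi*eta*Vf)/(1-eta*Vf) = 10.54 GPa

10.54 GPa


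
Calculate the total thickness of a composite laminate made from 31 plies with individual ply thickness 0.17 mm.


h = n * t_ply = 31 * 0.17 = 5.27 mm

5.27 mm


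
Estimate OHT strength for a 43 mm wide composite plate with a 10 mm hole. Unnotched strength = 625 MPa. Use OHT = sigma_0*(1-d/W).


OHT = sigma_0*(1-d/W) = 625*(1-10/43) = 479.7 MPa

479.7 MPa


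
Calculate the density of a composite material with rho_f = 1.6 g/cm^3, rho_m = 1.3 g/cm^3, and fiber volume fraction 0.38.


rho_c = rho_f*Vf + rho_m*(1-Vf) = 1.6*0.38 + 1.3*0.62 = 1.414 g/cm^3

1.414 g/cm^3


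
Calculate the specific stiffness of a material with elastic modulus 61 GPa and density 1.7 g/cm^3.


Specific stiffness = E/rho = 61/1.7 = 35.9 GPa/(g/cm^3)

35.9 GPa/(g/cm^3)


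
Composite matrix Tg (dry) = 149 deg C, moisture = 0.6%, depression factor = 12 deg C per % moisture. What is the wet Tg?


Tg_wet = Tg_dry - k*moisture = 149 - 12*0.6 = 141.8 deg C

141.8 deg C


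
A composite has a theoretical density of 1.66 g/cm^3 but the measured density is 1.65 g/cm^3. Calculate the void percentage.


Void% = (rho_theo - rho_actual)/rho_theo * 100 = (1.66 - 1.65)/1.66 * 100 = 0.6%

0.6%


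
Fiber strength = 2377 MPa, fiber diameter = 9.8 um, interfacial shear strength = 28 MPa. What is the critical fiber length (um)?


Lc = sigma_f * d / (2 * tau_i) = 2377 * 9.8 / (2 * 28) = 416.0 um

416.0 um


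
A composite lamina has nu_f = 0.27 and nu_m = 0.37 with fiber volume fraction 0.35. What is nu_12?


nu_12 = nu_f*Vf + nu_m*(1-Vf) = 0.27*0.35 + 0.37*0.65 = 0.335

0.335


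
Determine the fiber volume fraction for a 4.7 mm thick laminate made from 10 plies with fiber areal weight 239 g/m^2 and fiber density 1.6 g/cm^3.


Vf = n * FAW / (rho_f * h * 1000) = 10 * 239 / (1.6 * 4.7 * 1000) = 0.3178

0.3178


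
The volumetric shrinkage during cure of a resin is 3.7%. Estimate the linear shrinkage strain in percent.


Linear shrinkage ≈ vol_shrink/3 = 3.7/3 = 1.233%

1.233%


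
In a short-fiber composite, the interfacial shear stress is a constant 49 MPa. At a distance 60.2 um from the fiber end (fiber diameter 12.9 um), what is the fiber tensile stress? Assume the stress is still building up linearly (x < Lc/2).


Force balance: sigma_f * (pi*d^2/4) = tau * (pi*d) * x  ->  sigma_f = 4 * tau * x / d
sigma_f = 4 * 49 * 60.2 / 12.9 = 914.7 MPa

914.7 MPa


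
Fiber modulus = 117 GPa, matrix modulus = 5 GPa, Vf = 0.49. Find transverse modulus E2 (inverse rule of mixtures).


1/E2 = Vf/Ef + (1-Vf)/Em = 0.49/117 + 0.51/5
E2 = 9.42 GPa

9.42 GPa


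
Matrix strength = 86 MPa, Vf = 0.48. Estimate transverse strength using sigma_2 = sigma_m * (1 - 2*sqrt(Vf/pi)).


factor = 1 - 2*sqrt(0.48/pi) = 0.2182
sigma_2 = 86 * 0.2182 = 18.77 MPa

18.77 MPa


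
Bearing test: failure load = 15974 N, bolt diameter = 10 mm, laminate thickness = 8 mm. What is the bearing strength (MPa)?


sigma_br = F/(d*h) = 15974/(10*8) = 199.7 MPa

199.7 MPa


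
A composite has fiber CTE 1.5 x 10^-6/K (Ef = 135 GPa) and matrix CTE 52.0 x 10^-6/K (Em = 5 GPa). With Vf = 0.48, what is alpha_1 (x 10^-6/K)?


E1 = Ef*Vf + Em*(1-Vf) = 67.4
alpha_1 = (alpha_f*Ef*Vf + alpha_m*Em*(1-Vf))/E1 = 3.45 x 10^-6/K

3.45 x 10^-6/K


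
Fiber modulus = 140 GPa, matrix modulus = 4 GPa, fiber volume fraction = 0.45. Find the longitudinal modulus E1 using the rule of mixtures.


E1 = Ef*Vf + Em*(1-Vf) = 140*0.45 + 4*0.55 = 65.2 GPa

65.2 GPa


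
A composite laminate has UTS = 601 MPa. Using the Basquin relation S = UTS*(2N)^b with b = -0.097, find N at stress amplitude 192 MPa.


N = 0.5 * (S/UTS)^(1/b) = 0.5 * (192/601)^(1/-0.097) = 64264.7042 cycles

64264.7042 cycles


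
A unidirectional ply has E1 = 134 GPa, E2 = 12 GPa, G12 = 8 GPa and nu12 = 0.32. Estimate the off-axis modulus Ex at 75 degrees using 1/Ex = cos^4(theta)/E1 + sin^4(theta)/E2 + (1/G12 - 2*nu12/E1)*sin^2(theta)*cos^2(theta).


cos^4(75) = 0.004487, sin^4(75) = 0.870513, sin^2(75)*cos^2(75) = 0.0625
1/G12 - 2*nu12/E1 = 1/8 - 2*0.32/134 = 0.120224 GPa^-1
1/Ex = 0.004487/134 + 0.870513/12 + 0.120224*0.0625 = 0.0800902 GPa^-1
Ex = 12.49 GPa

12.49 GPa


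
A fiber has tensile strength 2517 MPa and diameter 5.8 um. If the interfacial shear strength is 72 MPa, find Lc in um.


Lc = sigma_f * d / (2 * tau_i) = 2517 * 5.8 / (2 * 72) = 101.4 um

101.4 um


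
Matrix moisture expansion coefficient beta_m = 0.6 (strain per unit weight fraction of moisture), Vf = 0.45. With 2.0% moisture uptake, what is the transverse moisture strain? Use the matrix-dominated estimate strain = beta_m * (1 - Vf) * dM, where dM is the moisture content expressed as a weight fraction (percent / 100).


dM = 2.0/100 = 0.02
strain = beta_m * (1-Vf) * dM = 0.6 * 0.55 * 0.02 = 0.0066

0.0066


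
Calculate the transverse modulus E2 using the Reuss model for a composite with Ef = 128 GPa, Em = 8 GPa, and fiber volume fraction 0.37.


1/E2 = Vf/Ef + (1-Vf)/Em = 0.37/128 + 0.63/8
E2 = 12.25 GPa

12.25 GPa


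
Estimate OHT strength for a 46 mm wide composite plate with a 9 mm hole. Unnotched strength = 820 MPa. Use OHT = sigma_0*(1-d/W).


OHT = sigma_0*(1-d/W) = 820*(1-9/46) = 659.6 MPa

659.6 MPa


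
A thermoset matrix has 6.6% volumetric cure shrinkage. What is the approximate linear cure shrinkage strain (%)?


Linear shrinkage ≈ vol_shrink/3 = 6.6/3 = 2.2%

2.2%


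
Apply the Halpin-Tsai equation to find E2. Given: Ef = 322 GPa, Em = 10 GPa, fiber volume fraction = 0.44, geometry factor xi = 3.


eta = (Ef/Em - 1)/(Ef/Em + xi) = (32.2 - 1)/(32.2 + 3) = 0.8864
E2 = Em*(1+xi*eta*Vf)/(1-eta*Vf) = 35.57 GPa

35.57 GPa


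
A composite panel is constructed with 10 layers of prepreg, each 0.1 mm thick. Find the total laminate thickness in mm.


h = n * t_ply = 10 * 0.1 = 1.0 mm

1.0 mm


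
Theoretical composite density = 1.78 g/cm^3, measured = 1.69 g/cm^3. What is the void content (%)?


Void% = (rho_theo - rho_actual)/rho_theo * 100 = (1.78 - 1.69)/1.78 * 100 = 5.06%

5.06%


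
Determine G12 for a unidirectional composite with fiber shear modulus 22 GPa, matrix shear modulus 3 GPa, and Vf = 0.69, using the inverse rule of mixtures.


1/G12 = Vf/Gf + (1-Vf)/Gm = 0.69/22 + 0.31/3
G12 = 7.42 GPa

7.42 GPa


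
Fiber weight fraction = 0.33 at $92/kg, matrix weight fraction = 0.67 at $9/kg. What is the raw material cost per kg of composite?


Cost = cost_f*Wf + cost_m*Wm = 92*0.33 + 9*0.67 = $36.39/kg

$36.39/kg


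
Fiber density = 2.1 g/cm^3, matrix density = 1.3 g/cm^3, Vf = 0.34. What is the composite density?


rho_c = rho_f*Vf + rho_m*(1-Vf) = 2.1*0.34 + 1.3*0.66 = 1.572 g/cm^3

1.572 g/cm^3


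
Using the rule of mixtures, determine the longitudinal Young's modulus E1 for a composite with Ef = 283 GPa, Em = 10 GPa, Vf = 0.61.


E1 = Ef*Vf + Em*(1-Vf) = 283*0.61 + 10*0.39 = 176.53 GPa

176.53 GPa


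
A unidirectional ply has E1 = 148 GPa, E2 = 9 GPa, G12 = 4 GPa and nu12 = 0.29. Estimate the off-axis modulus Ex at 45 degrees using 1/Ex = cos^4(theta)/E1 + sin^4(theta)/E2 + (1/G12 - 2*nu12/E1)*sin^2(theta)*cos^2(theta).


cos^4(45) = 0.25, sin^4(45) = 0.25, sin^2(45)*cos^2(45) = 0.25
1/G12 - 2*nu12/E1 = 1/4 - 2*0.29/148 = 0.246081 GPa^-1
1/Ex = 0.25/148 + 0.25/9 + 0.246081*0.25 = 0.0909872 GPa^-1
Ex = 10.99 GPa

10.99 GPa


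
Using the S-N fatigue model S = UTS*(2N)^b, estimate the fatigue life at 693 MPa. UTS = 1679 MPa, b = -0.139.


N = 0.5 * (S/UTS)^(1/b) = 0.5 * (693/1679)^(1/-0.139) = 290.9671 cycles

290.9671 cycles


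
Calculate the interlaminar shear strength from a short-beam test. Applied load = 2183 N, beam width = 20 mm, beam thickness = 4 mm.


ILSS = 3F/(4bh) = 3*2183/(4*20*4) = 20.47 MPa

20.47 MPa


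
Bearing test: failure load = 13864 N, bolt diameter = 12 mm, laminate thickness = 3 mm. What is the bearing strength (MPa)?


sigma_br = F/(d*h) = 13864/(12*3) = 385.1 MPa

385.1 MPa


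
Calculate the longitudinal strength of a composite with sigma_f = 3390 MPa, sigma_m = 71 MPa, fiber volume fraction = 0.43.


sigma_1 = sigma_f*Vf + sigma_m*(1-Vf) = 3390*0.43 + 71*0.57 = 1498.2 MPa

1498.2 MPa


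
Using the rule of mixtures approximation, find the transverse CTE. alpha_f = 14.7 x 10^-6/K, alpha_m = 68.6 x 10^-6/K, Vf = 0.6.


alpha_2 = alpha_f*Vf + alpha_m*(1-Vf) = 14.7*0.6 + 68.6*0.4 = 36.3 x 10^-6/K

36.3 x 10^-6/K


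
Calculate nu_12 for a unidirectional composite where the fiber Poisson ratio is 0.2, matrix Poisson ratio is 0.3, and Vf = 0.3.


nu_12 = nu_f*Vf + nu_m*(1-Vf) = 0.2*0.3 + 0.3*0.7 = 0.27

0.27


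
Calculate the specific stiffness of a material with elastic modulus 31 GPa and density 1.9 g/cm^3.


Specific stiffness = E/rho = 31/1.9 = 16.3 GPa/(g/cm^3)

16.3 GPa/(g/cm^3)


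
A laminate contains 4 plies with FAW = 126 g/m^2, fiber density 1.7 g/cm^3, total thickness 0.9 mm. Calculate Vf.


Vf = n * FAW / (rho_f * h * 1000) = 4 * 126 / (1.7 * 0.9 * 1000) = 0.3294

0.3294


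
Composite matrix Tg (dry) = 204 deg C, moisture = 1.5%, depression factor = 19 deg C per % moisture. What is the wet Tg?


Tg_wet = Tg_dry - k*moisture = 204 - 19*1.5 = 175.5 deg C

175.5 deg C


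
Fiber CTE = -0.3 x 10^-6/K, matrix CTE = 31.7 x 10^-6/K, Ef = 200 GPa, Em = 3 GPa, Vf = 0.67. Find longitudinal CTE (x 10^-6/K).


E1 = Ef*Vf + Em*(1-Vf) = 134.99
alpha_1 = (alpha_f*Ef*Vf + alpha_m*Em*(1-Vf))/E1 = -0.07 x 10^-6/K

-0.07 x 10^-6/K


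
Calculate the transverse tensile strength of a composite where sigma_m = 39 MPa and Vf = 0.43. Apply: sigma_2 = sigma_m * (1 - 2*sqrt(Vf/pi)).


factor = 1 - 2*sqrt(0.43/pi) = 0.2601
sigma_2 = 39 * 0.2601 = 10.14 MPa

10.14 MPa


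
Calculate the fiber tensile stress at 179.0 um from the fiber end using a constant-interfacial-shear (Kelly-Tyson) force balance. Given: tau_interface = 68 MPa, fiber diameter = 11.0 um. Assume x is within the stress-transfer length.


Force balance: sigma_f * (pi*d^2/4) = tau * (pi*d) * x  ->  sigma_f = 4 * tau * x / d
sigma_f = 4 * 68 * 179.0 / 11.0 = 4426.2 MPa

4426.2 MPa


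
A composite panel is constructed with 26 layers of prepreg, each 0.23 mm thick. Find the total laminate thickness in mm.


h = n * t_ply = 26 * 0.23 = 5.98 mm

5.98 mm


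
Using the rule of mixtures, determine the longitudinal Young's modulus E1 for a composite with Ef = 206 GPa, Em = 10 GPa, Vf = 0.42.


E1 = Ef*Vf + Em*(1-Vf) = 206*0.42 + 10*0.58 = 92.32 GPa

92.32 GPa


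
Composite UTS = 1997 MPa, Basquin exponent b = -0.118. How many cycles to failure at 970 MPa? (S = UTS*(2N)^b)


N = 0.5 * (S/UTS)^(1/b) = 0.5 * (970/1997)^(1/-0.118) = 227.3269 cycles

227.3269 cycles


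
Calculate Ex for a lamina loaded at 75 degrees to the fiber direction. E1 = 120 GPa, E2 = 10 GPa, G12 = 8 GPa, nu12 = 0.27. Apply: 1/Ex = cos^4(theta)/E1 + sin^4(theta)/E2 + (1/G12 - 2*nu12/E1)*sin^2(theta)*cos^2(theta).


cos^4(75) = 0.004487, sin^4(75) = 0.870513, sin^2(75)*cos^2(75) = 0.0625
1/G12 - 2*nu12/E1 = 1/8 - 2*0.27/120 = 0.1205 GPa^-1
1/Ex = 0.004487/120 + 0.870513/10 + 0.1205*0.0625 = 0.0946199 GPa^-1
Ex = 10.57 GPa

10.57 GPa


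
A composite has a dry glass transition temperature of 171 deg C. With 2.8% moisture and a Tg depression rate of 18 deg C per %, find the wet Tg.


Tg_wet = Tg_dry - k*moisture = 171 - 18*2.8 = 120.6 deg C

120.6 deg C


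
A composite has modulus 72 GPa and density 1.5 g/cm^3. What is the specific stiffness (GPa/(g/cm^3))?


Specific stiffness = E/rho = 72/1.5 = 48.0 GPa/(g/cm^3)

48.0 GPa/(g/cm^3)


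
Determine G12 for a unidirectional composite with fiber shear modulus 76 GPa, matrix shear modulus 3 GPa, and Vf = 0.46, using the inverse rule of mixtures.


1/G12 = Vf/Gf + (1-Vf)/Gm = 0.46/76 + 0.54/3
G12 = 5.37 GPa

5.37 GPa


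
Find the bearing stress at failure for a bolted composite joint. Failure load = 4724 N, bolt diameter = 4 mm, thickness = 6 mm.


sigma_br = F/(d*h) = 4724/(4*6) = 196.8 MPa

196.8 MPa


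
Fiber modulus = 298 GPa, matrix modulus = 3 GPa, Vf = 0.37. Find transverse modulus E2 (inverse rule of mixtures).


1/E2 = Vf/Ef + (1-Vf)/Em = 0.37/298 + 0.63/3
E2 = 4.73 GPa

4.73 GPa


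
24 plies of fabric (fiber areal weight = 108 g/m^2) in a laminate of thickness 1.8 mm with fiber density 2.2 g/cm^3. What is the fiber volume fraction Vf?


Vf = n * FAW / (rho_f * h * 1000) = 24 * 108 / (2.2 * 1.8 * 1000) = 0.6545

0.6545


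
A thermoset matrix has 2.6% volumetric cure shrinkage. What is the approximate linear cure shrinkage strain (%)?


Linear shrinkage ≈ vol_shrink/3 = 2.6/3 = 0.867%

0.867%


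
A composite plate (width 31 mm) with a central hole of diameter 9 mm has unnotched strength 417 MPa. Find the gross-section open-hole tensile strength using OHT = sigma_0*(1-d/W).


OHT = sigma_0*(1-d/W) = 417*(1-9/31) = 295.9 MPa

295.9 MPa


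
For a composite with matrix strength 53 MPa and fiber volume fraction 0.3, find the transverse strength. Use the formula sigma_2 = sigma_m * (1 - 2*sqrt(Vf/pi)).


factor = 1 - 2*sqrt(0.3/pi) = 0.382
sigma_2 = 53 * 0.382 = 20.24 MPa

20.24 MPa


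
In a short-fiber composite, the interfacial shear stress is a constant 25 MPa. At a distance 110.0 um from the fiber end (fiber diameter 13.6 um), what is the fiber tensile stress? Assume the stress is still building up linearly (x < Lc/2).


Force balance: sigma_f * (pi*d^2/4) = tau * (pi*d) * x  ->  sigma_f = 4 * tau * x / d
sigma_f = 4 * 25 * 110.0 / 13.6 = 808.8 MPa

808.8 MPa


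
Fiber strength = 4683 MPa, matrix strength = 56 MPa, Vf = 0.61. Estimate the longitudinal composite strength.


sigma_1 = sigma_f*Vf + sigma_m*(1-Vf) = 4683*0.61 + 56*0.39 = 2878.5 MPa

2878.5 MPa


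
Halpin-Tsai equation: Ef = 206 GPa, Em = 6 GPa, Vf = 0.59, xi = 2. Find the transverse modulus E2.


eta = (Ef/Em - 1)/(Ef/Em + xi) = (34.3333 - 1)/(34.3333 + 2) = 0.9174
E2 = Em*(1+xi*eta*Vf)/(1-eta*Vf) = 27.24 GPa

27.24 GPa


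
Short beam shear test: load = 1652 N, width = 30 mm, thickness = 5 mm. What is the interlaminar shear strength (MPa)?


ILSS = 3F/(4bh) = 3*1652/(4*30*5) = 8.26 MPa

8.26 MPa


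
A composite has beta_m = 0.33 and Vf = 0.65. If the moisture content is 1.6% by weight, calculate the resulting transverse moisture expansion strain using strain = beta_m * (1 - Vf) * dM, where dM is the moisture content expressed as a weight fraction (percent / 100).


dM = 1.6/100 = 0.016
strain = beta_m * (1-Vf) * dM = 0.33 * 0.35 * 0.016 = 0.001848

0.001848


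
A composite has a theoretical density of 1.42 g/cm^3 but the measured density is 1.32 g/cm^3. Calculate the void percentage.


Void% = (rho_theo - rho_actual)/rho_theo * 100 = (1.42 - 1.32)/1.42 * 100 = 7.04%

7.04%


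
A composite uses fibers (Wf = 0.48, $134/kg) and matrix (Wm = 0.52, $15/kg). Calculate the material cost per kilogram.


Cost = cost_f*Wf + cost_m*Wm = 134*0.48 + 15*0.52 = $72.12/kg

$72.12/kg


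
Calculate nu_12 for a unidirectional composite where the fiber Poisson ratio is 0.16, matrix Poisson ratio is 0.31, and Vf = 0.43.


nu_12 = nu_f*Vf + nu_m*(1-Vf) = 0.16*0.43 + 0.31*0.57 = 0.2455

0.2455


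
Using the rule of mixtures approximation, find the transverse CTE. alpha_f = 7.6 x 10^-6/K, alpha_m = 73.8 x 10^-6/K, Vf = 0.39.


alpha_2 = alpha_f*Vf + alpha_m*(1-Vf) = 7.6*0.39 + 73.8*0.61 = 48.0 x 10^-6/K

48.0 x 10^-6/K


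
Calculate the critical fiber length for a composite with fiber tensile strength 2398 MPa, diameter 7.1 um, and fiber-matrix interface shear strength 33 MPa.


Lc = sigma_f * d / (2 * tau_i) = 2398 * 7.1 / (2 * 33) = 258.0 um

258.0 um


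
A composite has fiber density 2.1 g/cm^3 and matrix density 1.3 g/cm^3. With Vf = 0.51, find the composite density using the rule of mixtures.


rho_c = rho_f*Vf + rho_m*(1-Vf) = 2.1*0.51 + 1.3*0.49 = 1.708 g/cm^3

1.708 g/cm^3


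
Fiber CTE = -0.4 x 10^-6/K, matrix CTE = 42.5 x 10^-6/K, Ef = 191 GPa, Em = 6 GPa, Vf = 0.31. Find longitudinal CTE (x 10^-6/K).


E1 = Ef*Vf + Em*(1-Vf) = 63.35
alpha_1 = (alpha_f*Ef*Vf + alpha_m*Em*(1-Vf))/E1 = 2.4 x 10^-6/K

2.4 x 10^-6/K


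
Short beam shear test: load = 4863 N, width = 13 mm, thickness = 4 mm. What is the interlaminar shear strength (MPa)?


ILSS = 3F/(4bh) = 3*4863/(4*13*4) = 70.14 MPa

70.14 MPa


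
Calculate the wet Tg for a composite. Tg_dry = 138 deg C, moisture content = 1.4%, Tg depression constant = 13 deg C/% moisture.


Tg_wet = Tg_dry - k*moisture = 138 - 13*1.4 = 119.8 deg C

119.8 deg C


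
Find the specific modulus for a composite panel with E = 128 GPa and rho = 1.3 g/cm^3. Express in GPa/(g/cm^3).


Specific stiffness = E/rho = 128/1.3 = 98.5 GPa/(g/cm^3)

98.5 GPa/(g/cm^3)


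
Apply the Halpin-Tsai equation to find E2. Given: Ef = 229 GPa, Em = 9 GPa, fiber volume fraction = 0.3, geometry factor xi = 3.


eta = (Ef/Em - 1)/(Ef/Em + xi) = (25.4444 - 1)/(25.4444 + 3) = 0.8594
E2 = Em*(1+xi*eta*Vf)/(1-eta*Vf) = 21.51 GPa

21.51 GPa


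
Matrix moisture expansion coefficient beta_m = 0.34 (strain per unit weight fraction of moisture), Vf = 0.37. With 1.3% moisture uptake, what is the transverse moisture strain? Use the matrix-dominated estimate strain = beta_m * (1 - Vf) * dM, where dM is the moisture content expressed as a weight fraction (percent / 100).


dM = 1.3/100 = 0.013
strain = beta_m * (1-Vf) * dM = 0.34 * 0.63 * 0.013 = 0.0027846

0.0027846


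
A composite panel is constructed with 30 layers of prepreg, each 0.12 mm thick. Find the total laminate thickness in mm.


h = n * t_ply = 30 * 0.12 = 3.6 mm

3.6 mm


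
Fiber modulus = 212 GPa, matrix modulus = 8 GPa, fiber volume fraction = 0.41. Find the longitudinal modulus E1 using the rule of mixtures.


E1 = Ef*Vf + Em*(1-Vf) = 212*0.41 + 8*0.59 = 91.64 GPa

91.64 GPa


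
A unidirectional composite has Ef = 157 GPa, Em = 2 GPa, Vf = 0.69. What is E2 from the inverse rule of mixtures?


1/E2 = Vf/Ef + (1-Vf)/Em = 0.69/157 + 0.31/2
E2 = 6.27 GPa

6.27 GPa


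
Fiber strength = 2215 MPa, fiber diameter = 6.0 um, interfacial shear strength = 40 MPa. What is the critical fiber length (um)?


Lc = sigma_f * d / (2 * tau_i) = 2215 * 6.0 / (2 * 40) = 166.1 um

166.1 um


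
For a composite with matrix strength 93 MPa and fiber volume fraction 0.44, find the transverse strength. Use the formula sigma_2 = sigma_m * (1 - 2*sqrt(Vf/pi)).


factor = 1 - 2*sqrt(0.44/pi) = 0.2515
sigma_2 = 93 * 0.2515 = 23.39 MPa

23.39 MPa


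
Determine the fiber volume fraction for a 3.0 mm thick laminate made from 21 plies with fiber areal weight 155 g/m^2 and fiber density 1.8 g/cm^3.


Vf = n * FAW / (rho_f * h * 1000) = 21 * 155 / (1.8 * 3.0 * 1000) = 0.6028

0.6028


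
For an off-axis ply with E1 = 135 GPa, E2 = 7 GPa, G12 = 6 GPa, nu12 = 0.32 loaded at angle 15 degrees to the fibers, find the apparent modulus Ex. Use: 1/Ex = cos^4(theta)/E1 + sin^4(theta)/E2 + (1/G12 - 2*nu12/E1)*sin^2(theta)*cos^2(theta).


cos^4(15) = 0.870513, sin^4(15) = 0.004487, sin^2(15)*cos^2(15) = 0.0625
1/G12 - 2*nu12/E1 = 1/6 - 2*0.32/135 = 0.161926 GPa^-1
1/Ex = 0.870513/135 + 0.004487/7 + 0.161926*0.0625 = 0.0172097 GPa^-1
Ex = 58.11 GPa

58.11 GPa


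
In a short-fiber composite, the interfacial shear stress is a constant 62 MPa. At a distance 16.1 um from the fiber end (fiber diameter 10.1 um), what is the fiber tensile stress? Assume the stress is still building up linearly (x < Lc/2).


Force balance: sigma_f * (pi*d^2/4) = tau * (pi*d) * x  ->  sigma_f = 4 * tau * x / d
sigma_f = 4 * 62 * 16.1 / 10.1 = 395.3 MPa

395.3 MPa


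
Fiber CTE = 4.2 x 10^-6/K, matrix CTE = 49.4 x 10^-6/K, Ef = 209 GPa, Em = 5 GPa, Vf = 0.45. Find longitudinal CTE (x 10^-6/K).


E1 = Ef*Vf + Em*(1-Vf) = 96.8
alpha_1 = (alpha_f*Ef*Vf + alpha_m*Em*(1-Vf))/E1 = 5.48 x 10^-6/K

5.48 x 10^-6/K


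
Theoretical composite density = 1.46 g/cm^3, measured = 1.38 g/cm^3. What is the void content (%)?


Void% = (rho_theo - rho_actual)/rho_theo * 100 = (1.46 - 1.38)/1.46 * 100 = 5.48%

5.48%


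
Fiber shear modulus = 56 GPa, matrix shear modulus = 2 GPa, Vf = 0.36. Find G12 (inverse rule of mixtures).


1/G12 = Vf/Gf + (1-Vf)/Gm = 0.36/56 + 0.64/2
G12 = 3.06 GPa

3.06 GPa


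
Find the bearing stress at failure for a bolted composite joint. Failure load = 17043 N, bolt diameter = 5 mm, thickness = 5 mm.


sigma_br = F/(d*h) = 17043/(5*5) = 681.7 MPa

681.7 MPa


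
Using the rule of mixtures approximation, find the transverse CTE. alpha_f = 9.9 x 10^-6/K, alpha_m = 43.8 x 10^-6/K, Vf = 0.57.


alpha_2 = alpha_f*Vf + alpha_m*(1-Vf) = 9.9*0.57 + 43.8*0.43 = 24.5 x 10^-6/K

24.5 x 10^-6/K


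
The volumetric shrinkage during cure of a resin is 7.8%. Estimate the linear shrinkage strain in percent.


Linear shrinkage ≈ vol_shrink/3 = 7.8/3 = 2.6%

2.6%


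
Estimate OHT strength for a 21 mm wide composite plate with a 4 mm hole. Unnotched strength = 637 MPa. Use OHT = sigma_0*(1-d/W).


OHT = sigma_0*(1-d/W) = 637*(1-4/21) = 515.7 MPa

515.7 MPa


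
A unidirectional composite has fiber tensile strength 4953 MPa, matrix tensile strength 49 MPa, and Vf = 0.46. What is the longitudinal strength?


sigma_1 = sigma_f*Vf + sigma_m*(1-Vf) = 4953*0.46 + 49*0.54 = 2304.8 MPa

2304.8 MPa


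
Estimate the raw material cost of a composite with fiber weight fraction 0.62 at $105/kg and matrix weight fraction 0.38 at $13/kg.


Cost = cost_f*Wf + cost_m*Wm = 105*0.62 + 13*0.38 = $70.04/kg

$70.04/kg


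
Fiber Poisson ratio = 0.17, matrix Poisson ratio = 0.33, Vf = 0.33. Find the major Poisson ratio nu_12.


nu_12 = nu_f*Vf + nu_m*(1-Vf) = 0.17*0.33 + 0.33*0.67 = 0.2772

0.2772
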